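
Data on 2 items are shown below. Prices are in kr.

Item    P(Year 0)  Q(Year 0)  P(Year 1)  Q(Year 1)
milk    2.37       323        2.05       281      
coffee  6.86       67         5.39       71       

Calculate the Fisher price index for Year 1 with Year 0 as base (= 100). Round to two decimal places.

83.34

Laspeyres component (base-period weights):
ΣP(Year 1)Q(Year 0) = 2.05×323 + 5.39×67 = 662.15 + 361.13 = 1023.28
ΣP(Year 0)Q(Year 0) = 2.37×323 + 6.86×67 = 765.51 + 459.62 = 1225.13
L = 1023.28 / 1225.13 × 100 = 83.5242
Paasche component (current-period weights):
ΣP(Year 1)Q(Year 1) = 2.05×281 + 5.39×71 = 576.05 + 382.69 = 958.74
ΣP(Year 0)Q(Year 1) = 2.37×281 + 6.86×71 = 665.97 + 487.06 = 1153.03
P = 958.74 / 1153.03 × 100 = 83.1496
Fisher = √(L × P) = √(83.5242 × 83.1496) = 83.3367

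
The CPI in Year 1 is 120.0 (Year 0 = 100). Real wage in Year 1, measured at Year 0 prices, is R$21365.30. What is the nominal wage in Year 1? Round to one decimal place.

25638.4

Nominal = Real × (Index/100) = 21365.30 × (120.0/100)
        = 21365.30 × 1.200 = 25638.3600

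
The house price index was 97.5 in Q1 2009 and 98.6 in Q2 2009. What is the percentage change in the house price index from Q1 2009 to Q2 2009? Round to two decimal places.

1.13%

Change = (98.6 − 97.5) / 97.5 × 100
       = 1.1 / 97.5 × 100 = 1.1282%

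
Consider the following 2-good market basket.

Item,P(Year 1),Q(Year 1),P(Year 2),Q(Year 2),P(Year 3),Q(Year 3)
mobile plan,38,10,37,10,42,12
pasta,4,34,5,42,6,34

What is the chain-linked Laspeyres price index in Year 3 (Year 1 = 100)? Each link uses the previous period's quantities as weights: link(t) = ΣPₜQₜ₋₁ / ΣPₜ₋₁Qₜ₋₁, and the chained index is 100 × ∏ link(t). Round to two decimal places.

121.25

Link Year 1→Year 2:
ΣP(Year 2)Q(Year 1) = 37×10 + 5×34 = 370 + 170 = 540
ΣP(Year 1)Q(Year 1) = 38×10 + 4×34 = 380 + 136 = 516
link = 540/516 = 1.046512
Link Year 2→Year 3:
ΣP(Year 3)Q(Year 2) = 42×10 + 6×42 = 420 + 252 = 672
ΣP(Year 2)Q(Year 2) = 37×10 + 5×42 = 370 + 210 = 580
link = 672/580 = 1.158621
Chained index = 100 × 1.046512 × 1.158621 = 121.2510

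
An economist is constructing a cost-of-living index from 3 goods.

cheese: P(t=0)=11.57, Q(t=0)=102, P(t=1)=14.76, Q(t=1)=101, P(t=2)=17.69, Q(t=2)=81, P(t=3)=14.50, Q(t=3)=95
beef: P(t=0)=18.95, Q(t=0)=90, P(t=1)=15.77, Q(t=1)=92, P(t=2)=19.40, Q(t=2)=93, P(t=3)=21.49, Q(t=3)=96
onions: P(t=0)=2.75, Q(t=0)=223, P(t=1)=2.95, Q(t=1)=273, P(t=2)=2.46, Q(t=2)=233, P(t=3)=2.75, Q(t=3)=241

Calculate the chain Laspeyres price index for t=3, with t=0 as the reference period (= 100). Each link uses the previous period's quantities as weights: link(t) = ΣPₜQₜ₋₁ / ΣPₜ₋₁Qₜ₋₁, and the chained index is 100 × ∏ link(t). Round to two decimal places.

116.06

Link t=0→t=1:
ΣP(t=1)Q(t=0) = 14.76×102 + 15.77×90 + 2.95×223 = 1505.52 + 1419.3 + 657.85 = 3582.67
ΣP(t=0)Q(t=0) = 11.57×102 + 18.95×90 + 2.75×223 = 1180.14 + 1705.5 + 613.25 = 3498.89
link = 3582.67/3498.89 = 1.023945
Link t=1→t=2:
ΣP(t=2)Q(t=1) = 17.69×101 + 19.40×92 + 2.46×273 = 1786.69 + 1784.8 + 671.58 = 4243.07
ΣP(t=1)Q(t=1) = 14.76×101 + 15.77×92 + 2.95×273 = 1490.76 + 1450.84 + 805.35 = 3746.95
link = 4243.07/3746.95 = 1.132406
Link t=2→t=3:
ΣP(t=3)Q(t=2) = 14.50×81 + 21.49×93 + 2.75×233 = 1174.5 + 1998.57 + 640.75 = 3813.82
ΣP(t=2)Q(t=2) = 17.69×81 + 19.40×93 + 2.46×233 = 1432.89 + 1804.2 + 573.18 = 3810.27
link = 3813.82/3810.27 = 1.000932
Chained index = 100 × 1.023945 × 1.132406 × 1.000932 = 116.0602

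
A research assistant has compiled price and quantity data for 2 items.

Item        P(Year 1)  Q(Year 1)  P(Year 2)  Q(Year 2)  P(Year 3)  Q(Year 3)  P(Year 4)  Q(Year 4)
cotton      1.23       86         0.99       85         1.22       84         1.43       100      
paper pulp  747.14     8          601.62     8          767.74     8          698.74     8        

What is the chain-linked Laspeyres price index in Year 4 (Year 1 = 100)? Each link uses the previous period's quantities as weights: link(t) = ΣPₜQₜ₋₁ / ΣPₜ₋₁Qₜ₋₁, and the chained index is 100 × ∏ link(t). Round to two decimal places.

93.91

Link Year 1→Year 2:
ΣP(Year 2)Q(Year 1) = 0.99×86 + 601.62×8 = 85.14 + 4812.96 = 4898.1
ΣP(Year 1)Q(Year 1) = 1.23×86 + 747.14×8 = 105.78 + 5977.12 = 6082.9
link = 4898.1/6082.9 = 0.805224
Link Year 2→Year 3:
ΣP(Year 3)Q(Year 2) = 1.22×85 + 767.74×8 = 103.7 + 6141.92 = 6245.62
ΣP(Year 2)Q(Year 2) = 0.99×85 + 601.62×8 = 84.15 + 4812.96 = 4897.11
link = 6245.62/4897.11 = 1.275369
Link Year 3→Year 4:
ΣP(Year 4)Q(Year 3) = 1.43×84 + 698.74×8 = 120.12 + 5589.92 = 5710.04
ΣP(Year 3)Q(Year 3) = 1.22×84 + 767.74×8 = 102.48 + 6141.92 = 6244.4
link = 5710.04/6244.4 = 0.914426
Chained index = 100 × 0.805224 × 1.275369 × 0.914426 = 93.9077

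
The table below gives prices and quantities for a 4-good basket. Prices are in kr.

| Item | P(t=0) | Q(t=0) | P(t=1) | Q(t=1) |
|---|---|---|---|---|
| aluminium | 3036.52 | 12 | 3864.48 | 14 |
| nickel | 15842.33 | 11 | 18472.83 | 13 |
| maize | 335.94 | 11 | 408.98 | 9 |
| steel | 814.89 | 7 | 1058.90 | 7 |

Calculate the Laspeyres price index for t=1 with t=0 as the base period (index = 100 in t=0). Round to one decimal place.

Laspeyres price index uses base-period quantities as weights.
ΣP(t=1)·Q(t=0) = 3864.48×12 + 18472.83×11 + 408.98×11 + 1058.90×7 = 46373.76 + 203201.13 + 4498.78 + 7412.3 = 261485.97
ΣP(t=0)·Q(t=0) = 3036.52×12 + 15842.33×11 + 335.94×11 + 814.89×7 = 36438.24 + 174265.63 + 3695.34 + 5704.23 = 220103.44
Index = 261485.97 / 220103.44 × 100 = 118.8014

118.8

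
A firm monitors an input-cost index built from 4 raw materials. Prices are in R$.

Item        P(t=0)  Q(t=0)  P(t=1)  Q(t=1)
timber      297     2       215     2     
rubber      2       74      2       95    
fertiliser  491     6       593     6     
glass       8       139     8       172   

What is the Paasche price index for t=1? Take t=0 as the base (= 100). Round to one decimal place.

Paasche price index uses current-period quantities as weights.
ΣP(t=1)·Q(t=1) = 215×2 + 2×95 + 593×6 + 8×172 = 430 + 190 + 3558 + 1376 = 5554
ΣP(t=0)·Q(t=1) = 297×2 + 2×95 + 491×6 + 8×172 = 594 + 190 + 2946 + 1376 = 5106
Index = 5554 / 5106 × 100 = 108.7740

108.8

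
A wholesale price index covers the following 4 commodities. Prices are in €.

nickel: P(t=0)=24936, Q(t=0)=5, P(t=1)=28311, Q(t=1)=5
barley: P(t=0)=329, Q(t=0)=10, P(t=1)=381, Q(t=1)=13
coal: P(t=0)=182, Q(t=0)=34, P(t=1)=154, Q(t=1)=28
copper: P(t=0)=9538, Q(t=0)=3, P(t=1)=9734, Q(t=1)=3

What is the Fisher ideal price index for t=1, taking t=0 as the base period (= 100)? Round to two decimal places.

110.57

Laspeyres component (base-period weights):
ΣP(t=1)Q(t=0) = 28311×5 + 381×10 + 154×34 + 9734×3 = 141555 + 3810 + 5236 + 29202 = 179803
ΣP(t=0)Q(t=0) = 24936×5 + 329×10 + 182×34 + 9538×3 = 124680 + 3290 + 6188 + 28614 = 162772
L = 179803 / 162772 × 100 = 110.4631
Paasche component (current-period weights):
ΣP(t=1)Q(t=1) = 28311×5 + 381×13 + 154×28 + 9734×3 = 141555 + 4953 + 4312 + 29202 = 180022
ΣP(t=0)Q(t=1) = 24936×5 + 329×13 + 182×28 + 9538×3 = 124680 + 4277 + 5096 + 28614 = 162667
P = 180022 / 162667 × 100 = 110.6690
Fisher = √(L × P) = √(110.4631 × 110.6690) = 110.5660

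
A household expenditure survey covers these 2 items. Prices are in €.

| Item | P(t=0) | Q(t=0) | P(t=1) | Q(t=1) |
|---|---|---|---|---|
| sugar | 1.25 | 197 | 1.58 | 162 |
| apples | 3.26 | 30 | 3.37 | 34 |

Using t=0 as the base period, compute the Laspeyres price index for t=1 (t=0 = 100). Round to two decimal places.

119.85

Laspeyres price index uses base-period quantities as weights.
ΣP(t=1)·Q(t=0) = 1.58×197 + 3.37×30 = 311.26 + 101.1 = 412.36
ΣP(t=0)·Q(t=0) = 1.25×197 + 3.26×30 = 246.25 + 97.8 = 344.05
Index = 412.36 / 344.05 × 100 = 119.8547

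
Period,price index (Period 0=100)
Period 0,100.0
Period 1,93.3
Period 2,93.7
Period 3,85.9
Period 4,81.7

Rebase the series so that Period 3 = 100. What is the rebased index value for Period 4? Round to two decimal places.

Rebased(Period 4) = 81.7 / 85.9 × 100 = 95.1106

95.11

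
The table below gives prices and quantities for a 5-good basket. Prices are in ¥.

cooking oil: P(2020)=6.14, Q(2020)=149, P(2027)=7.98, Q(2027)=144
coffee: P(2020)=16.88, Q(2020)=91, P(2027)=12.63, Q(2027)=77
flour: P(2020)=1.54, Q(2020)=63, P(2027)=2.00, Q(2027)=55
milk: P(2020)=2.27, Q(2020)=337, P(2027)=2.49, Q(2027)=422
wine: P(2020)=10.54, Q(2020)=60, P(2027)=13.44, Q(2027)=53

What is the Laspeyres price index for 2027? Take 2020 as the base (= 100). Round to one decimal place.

104.2

Laspeyres price index uses base-period quantities as weights.
ΣP(2027)·Q(2020) = 7.98×149 + 12.63×91 + 2.00×63 + 2.49×337 + 13.44×60 = 1189.02 + 1149.33 + 126 + 839.13 + 806.4 = 4109.88
ΣP(2020)·Q(2020) = 6.14×149 + 16.88×91 + 1.54×63 + 2.27×337 + 10.54×60 = 914.86 + 1536.08 + 97.02 + 764.99 + 632.4 = 3945.35
Index = 4109.88 / 3945.35 × 100 = 104.1702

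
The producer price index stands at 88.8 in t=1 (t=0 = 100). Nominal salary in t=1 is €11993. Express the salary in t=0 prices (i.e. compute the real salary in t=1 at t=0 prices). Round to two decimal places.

Real = Nominal ÷ (Index/100) = 11993 ÷ (88.8/100)
     = 11993 ÷ 0.888 = 13505.6306

13505.63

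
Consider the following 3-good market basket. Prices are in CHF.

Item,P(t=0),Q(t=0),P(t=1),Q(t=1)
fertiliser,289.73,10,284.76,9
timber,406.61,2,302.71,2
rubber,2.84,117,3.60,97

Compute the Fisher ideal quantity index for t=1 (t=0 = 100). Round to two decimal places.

Laspeyres component (base-period weights):
ΣP(t=0)Q(t=1) = 289.73×9 + 406.61×2 + 2.84×97 = 2607.57 + 813.22 + 275.48 = 3696.27
ΣP(t=0)Q(t=0) = 289.73×10 + 406.61×2 + 2.84×117 = 2897.3 + 813.22 + 332.28 = 4042.8
L = 3696.27 / 4042.8 × 100 = 91.4285
Paasche component (current-period weights):
ΣP(t=1)Q(t=1) = 284.76×9 + 302.71×2 + 3.60×97 = 2562.84 + 605.42 + 349.2 = 3517.46
ΣP(t=1)Q(t=0) = 284.76×10 + 302.71×2 + 3.60×117 = 2847.6 + 605.42 + 421.2 = 3874.22
P = 3517.46 / 3874.22 × 100 = 90.7914
Fisher = √(L × P) = √(91.4285 × 90.7914) = 91.1094

91.11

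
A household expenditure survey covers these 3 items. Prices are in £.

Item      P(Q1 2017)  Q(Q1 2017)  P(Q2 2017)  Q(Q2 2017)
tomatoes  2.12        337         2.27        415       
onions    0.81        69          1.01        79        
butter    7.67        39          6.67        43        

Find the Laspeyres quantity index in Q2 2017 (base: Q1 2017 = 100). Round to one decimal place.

Laspeyres quantity index uses base-period prices as weights.
ΣP(Q1 2017)·Q(Q2 2017) = 2.12×415 + 0.81×79 + 7.67×43 = 879.8 + 63.99 + 329.81 = 1273.6
ΣP(Q1 2017)·Q(Q1 2017) = 2.12×337 + 0.81×69 + 7.67×39 = 714.44 + 55.89 + 299.13 = 1069.46
Index = 1273.6 / 1069.46 × 100 = 119.0881

119.1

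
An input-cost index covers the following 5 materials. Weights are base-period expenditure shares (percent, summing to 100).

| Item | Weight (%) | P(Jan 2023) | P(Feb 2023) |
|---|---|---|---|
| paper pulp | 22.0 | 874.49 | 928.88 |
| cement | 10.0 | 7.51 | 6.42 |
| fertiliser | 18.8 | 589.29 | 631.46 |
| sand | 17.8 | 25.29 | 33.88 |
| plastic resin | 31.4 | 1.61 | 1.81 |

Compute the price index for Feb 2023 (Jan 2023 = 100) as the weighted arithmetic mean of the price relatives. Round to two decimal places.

paper pulp: 22.0 × (928.88/874.49) = 22.0 × 1.062196 = 23.3683
cement: 10.0 × (6.42/7.51) = 10.0 × 0.854860 = 8.5486
fertiliser: 18.8 × (631.46/589.29) = 18.8 × 1.071561 = 20.1453
sand: 17.8 × (33.88/25.29) = 17.8 × 1.339660 = 23.8459
plastic resin: 31.4 × (1.81/1.61) = 31.4 × 1.124224 = 35.3006
Index = Σ wᵢ·(p₁ᵢ/p₀ᵢ) = 23.3683 + 8.5486 + 20.1453 + 23.8459 + 35.3006 = 111.2088

111.21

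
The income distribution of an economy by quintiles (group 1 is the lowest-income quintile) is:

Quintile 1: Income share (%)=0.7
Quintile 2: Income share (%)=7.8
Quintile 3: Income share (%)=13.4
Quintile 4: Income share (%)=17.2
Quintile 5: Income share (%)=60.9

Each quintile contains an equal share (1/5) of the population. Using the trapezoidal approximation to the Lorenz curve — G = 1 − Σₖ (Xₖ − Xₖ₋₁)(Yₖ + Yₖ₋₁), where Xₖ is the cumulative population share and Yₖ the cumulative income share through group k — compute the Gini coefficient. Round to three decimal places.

0.519

Cumulative income shares Yₖ: 0.0070, 0.0850, 0.2190, 0.3910, 1.0000
Σ (Xₖ−Xₖ₋₁)(Yₖ+Yₖ₋₁) = (1/5)(0.0070+0.0000) + (1/5)(0.0850+0.0070) + (1/5)(0.2190+0.0850) + (1/5)(0.3910+0.2190) + (1/5)(1.0000+0.3910)
  = 0.0014 + 0.0184 + 0.0608 + 0.1220 + 0.2782 = 0.4808
G = 1 − 0.4808 = 0.5192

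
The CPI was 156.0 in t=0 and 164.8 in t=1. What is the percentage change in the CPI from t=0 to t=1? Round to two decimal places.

5.64%

Change = (164.8 − 156.0) / 156.0 × 100
       = 8.8 / 156.0 × 100 = 5.6410%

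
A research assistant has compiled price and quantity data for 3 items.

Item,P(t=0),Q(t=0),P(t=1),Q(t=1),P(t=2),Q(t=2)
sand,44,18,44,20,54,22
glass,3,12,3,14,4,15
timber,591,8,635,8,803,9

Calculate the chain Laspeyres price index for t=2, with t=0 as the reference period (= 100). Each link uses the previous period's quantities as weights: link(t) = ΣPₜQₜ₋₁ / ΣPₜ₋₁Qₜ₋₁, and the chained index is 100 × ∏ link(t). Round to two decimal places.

133.94

Link t=0→t=1:
ΣP(t=1)Q(t=0) = 44×18 + 3×12 + 635×8 = 792 + 36 + 5080 = 5908
ΣP(t=0)Q(t=0) = 44×18 + 3×12 + 591×8 = 792 + 36 + 4728 = 5556
link = 5908/5556 = 1.063355
Link t=1→t=2:
ΣP(t=2)Q(t=1) = 54×20 + 4×14 + 803×8 = 1080 + 56 + 6424 = 7560
ΣP(t=1)Q(t=1) = 44×20 + 3×14 + 635×8 = 880 + 42 + 5080 = 6002
link = 7560/6002 = 1.259580
Chained index = 100 × 1.063355 × 1.259580 = 133.9381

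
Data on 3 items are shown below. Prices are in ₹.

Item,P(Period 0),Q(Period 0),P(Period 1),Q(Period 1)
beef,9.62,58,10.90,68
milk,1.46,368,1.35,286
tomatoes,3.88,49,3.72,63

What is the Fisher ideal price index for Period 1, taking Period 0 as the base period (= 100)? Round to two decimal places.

Laspeyres component (base-period weights):
ΣP(Period 1)Q(Period 0) = 10.90×58 + 1.35×368 + 3.72×49 = 632.2 + 496.8 + 182.28 = 1311.28
ΣP(Period 0)Q(Period 0) = 9.62×58 + 1.46×368 + 3.88×49 = 557.96 + 537.28 + 190.12 = 1285.36
L = 1311.28 / 1285.36 × 100 = 102.0166
Paasche component (current-period weights):
ΣP(Period 1)Q(Period 1) = 10.90×68 + 1.35×286 + 3.72×63 = 741.2 + 386.1 + 234.36 = 1361.66
ΣP(Period 0)Q(Period 1) = 9.62×68 + 1.46×286 + 3.88×63 = 654.16 + 417.56 + 244.44 = 1316.16
P = 1361.66 / 1316.16 × 100 = 103.4570
Fisher = √(L × P) = √(102.0166 × 103.4570) = 102.7343

102.73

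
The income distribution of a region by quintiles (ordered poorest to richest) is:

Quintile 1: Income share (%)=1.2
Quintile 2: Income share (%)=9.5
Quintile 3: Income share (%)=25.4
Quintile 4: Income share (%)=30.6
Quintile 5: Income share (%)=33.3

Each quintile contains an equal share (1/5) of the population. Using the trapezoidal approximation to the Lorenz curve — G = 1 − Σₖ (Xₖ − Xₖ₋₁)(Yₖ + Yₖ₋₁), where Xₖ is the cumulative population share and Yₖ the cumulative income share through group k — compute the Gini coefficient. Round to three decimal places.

0.341

Cumulative income shares Yₖ: 0.0120, 0.1070, 0.3610, 0.6670, 1.0000
Σ (Xₖ−Xₖ₋₁)(Yₖ+Yₖ₋₁) = (1/5)(0.0120+0.0000) + (1/5)(0.1070+0.0120) + (1/5)(0.3610+0.1070) + (1/5)(0.6670+0.3610) + (1/5)(1.0000+0.6670)
  = 0.0024 + 0.0238 + 0.0936 + 0.2056 + 0.3334 = 0.6588
G = 1 − 0.6588 = 0.3412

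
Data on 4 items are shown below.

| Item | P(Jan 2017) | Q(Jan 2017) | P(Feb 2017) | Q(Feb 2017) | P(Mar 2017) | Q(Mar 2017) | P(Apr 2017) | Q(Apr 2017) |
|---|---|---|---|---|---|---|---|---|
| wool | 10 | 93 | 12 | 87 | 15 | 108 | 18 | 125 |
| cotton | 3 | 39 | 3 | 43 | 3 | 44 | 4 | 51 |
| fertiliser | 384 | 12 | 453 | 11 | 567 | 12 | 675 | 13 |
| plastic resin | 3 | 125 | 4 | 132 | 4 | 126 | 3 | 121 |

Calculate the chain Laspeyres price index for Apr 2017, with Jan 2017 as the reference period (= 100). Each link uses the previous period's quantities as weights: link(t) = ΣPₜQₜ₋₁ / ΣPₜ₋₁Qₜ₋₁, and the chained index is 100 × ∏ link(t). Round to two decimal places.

Link Jan 2017→Feb 2017:
ΣP(Feb 2017)Q(Jan 2017) = 12×93 + 3×39 + 453×12 + 4×125 = 1116 + 117 + 5436 + 500 = 7169
ΣP(Jan 2017)Q(Jan 2017) = 10×93 + 3×39 + 384×12 + 3×125 = 930 + 117 + 4608 + 375 = 6030
link = 7169/6030 = 1.188889
Link Feb 2017→Mar 2017:
ΣP(Mar 2017)Q(Feb 2017) = 15×87 + 3×43 + 567×11 + 4×132 = 1305 + 129 + 6237 + 528 = 8199
ΣP(Feb 2017)Q(Feb 2017) = 12×87 + 3×43 + 453×11 + 4×132 = 1044 + 129 + 4983 + 528 = 6684
link = 8199/6684 = 1.226661
Link Mar 2017→Apr 2017:
ΣP(Apr 2017)Q(Mar 2017) = 18×108 + 4×44 + 675×12 + 3×126 = 1944 + 176 + 8100 + 378 = 10598
ΣP(Mar 2017)Q(Mar 2017) = 15×108 + 3×44 + 567×12 + 4×126 = 1620 + 132 + 6804 + 504 = 9060
link = 10598/9060 = 1.169757
Chained index = 100 × 1.188889 × 1.226661 × 1.169757 = 170.5931

170.59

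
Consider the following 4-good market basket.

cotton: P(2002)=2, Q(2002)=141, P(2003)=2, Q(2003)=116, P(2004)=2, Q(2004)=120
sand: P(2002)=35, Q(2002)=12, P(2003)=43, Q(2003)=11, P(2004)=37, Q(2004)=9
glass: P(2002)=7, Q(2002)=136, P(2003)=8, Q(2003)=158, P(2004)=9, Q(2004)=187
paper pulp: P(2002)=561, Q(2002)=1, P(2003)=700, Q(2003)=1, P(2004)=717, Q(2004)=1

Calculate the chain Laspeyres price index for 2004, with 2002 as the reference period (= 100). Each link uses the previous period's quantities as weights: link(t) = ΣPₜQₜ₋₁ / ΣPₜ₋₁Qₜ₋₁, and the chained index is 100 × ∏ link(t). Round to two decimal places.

121.52

Link 2002→2003:
ΣP(2003)Q(2002) = 2×141 + 43×12 + 8×136 + 700×1 = 282 + 516 + 1088 + 700 = 2586
ΣP(2002)Q(2002) = 2×141 + 35×12 + 7×136 + 561×1 = 282 + 420 + 952 + 561 = 2215
link = 2586/2215 = 1.167494
Link 2003→2004:
ΣP(2004)Q(2003) = 2×116 + 37×11 + 9×158 + 717×1 = 232 + 407 + 1422 + 717 = 2778
ΣP(2003)Q(2003) = 2×116 + 43×11 + 8×158 + 700×1 = 232 + 473 + 1264 + 700 = 2669
link = 2778/2669 = 1.040839
Chained index = 100 × 1.167494 × 1.040839 = 121.5174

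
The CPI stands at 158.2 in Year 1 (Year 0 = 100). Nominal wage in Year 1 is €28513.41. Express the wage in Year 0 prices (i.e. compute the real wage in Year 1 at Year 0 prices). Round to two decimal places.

18023.65

Real = Nominal ÷ (Index/100) = 28513.41 ÷ (158.2/100)
     = 28513.41 ÷ 1.582 = 18023.6473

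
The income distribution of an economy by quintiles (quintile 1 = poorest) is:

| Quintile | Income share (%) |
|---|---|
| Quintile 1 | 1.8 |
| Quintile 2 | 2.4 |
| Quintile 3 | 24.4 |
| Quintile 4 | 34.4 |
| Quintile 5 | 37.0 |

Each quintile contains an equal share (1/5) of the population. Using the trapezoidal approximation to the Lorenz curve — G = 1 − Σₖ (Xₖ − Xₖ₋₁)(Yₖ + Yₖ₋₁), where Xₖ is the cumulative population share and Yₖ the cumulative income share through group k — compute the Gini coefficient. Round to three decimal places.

Cumulative income shares Yₖ: 0.0180, 0.0420, 0.2860, 0.6300, 1.0000
Σ (Xₖ−Xₖ₋₁)(Yₖ+Yₖ₋₁) = (1/5)(0.0180+0.0000) + (1/5)(0.0420+0.0180) + (1/5)(0.2860+0.0420) + (1/5)(0.6300+0.2860) + (1/5)(1.0000+0.6300)
  = 0.0036 + 0.0120 + 0.0656 + 0.1832 + 0.3260 = 0.5904
G = 1 − 0.5904 = 0.4096

0.410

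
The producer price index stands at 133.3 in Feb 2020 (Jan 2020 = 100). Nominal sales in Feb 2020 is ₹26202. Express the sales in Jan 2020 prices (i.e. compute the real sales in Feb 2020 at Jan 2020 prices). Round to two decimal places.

Real = Nominal ÷ (Index/100) = 26202 ÷ (133.3/100)
     = 26202 ÷ 1.333 = 19656.4141

19656.41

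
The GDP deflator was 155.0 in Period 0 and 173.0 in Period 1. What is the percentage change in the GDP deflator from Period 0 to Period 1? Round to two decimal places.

Change = (173.0 − 155.0) / 155.0 × 100
       = 18.0 / 155.0 × 100 = 11.6129%

11.61%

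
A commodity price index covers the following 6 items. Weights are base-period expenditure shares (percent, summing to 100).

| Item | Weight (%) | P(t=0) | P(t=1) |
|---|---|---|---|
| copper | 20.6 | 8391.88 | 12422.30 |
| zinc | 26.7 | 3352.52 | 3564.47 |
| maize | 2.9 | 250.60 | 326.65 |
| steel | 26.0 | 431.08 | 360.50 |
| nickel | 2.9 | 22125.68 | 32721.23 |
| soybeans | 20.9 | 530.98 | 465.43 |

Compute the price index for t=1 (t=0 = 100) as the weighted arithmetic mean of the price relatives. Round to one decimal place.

copper: 20.6 × (12422.30/8391.88) = 20.6 × 1.480276 = 30.4937
zinc: 26.7 × (3564.47/3352.52) = 26.7 × 1.063221 = 28.3880
maize: 2.9 × (326.65/250.60) = 2.9 × 1.303472 = 3.7801
steel: 26.0 × (360.50/431.08) = 26.0 × 0.836272 = 21.7431
nickel: 2.9 × (32721.23/22125.68) = 2.9 × 1.478880 = 4.2888
soybeans: 20.9 × (465.43/530.98) = 20.9 × 0.876549 = 18.3199
Index = Σ wᵢ·(p₁ᵢ/p₀ᵢ) = 30.4937 + 28.3880 + 3.7801 + 21.7431 + 4.2888 + 18.3199 = 107.0135

107.0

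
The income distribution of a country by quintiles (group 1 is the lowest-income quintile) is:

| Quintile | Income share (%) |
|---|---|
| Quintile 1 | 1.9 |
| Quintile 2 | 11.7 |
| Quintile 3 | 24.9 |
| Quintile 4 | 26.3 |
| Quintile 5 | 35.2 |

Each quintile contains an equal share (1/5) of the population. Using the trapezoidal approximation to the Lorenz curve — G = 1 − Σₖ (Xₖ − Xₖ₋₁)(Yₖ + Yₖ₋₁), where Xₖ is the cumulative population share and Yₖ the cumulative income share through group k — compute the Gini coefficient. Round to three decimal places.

0.325

Cumulative income shares Yₖ: 0.0190, 0.1360, 0.3850, 0.6480, 1.0000
Σ (Xₖ−Xₖ₋₁)(Yₖ+Yₖ₋₁) = (1/5)(0.0190+0.0000) + (1/5)(0.1360+0.0190) + (1/5)(0.3850+0.1360) + (1/5)(0.6480+0.3850) + (1/5)(1.0000+0.6480)
  = 0.0038 + 0.0310 + 0.1042 + 0.2066 + 0.3296 = 0.6752
G = 1 − 0.6752 = 0.3248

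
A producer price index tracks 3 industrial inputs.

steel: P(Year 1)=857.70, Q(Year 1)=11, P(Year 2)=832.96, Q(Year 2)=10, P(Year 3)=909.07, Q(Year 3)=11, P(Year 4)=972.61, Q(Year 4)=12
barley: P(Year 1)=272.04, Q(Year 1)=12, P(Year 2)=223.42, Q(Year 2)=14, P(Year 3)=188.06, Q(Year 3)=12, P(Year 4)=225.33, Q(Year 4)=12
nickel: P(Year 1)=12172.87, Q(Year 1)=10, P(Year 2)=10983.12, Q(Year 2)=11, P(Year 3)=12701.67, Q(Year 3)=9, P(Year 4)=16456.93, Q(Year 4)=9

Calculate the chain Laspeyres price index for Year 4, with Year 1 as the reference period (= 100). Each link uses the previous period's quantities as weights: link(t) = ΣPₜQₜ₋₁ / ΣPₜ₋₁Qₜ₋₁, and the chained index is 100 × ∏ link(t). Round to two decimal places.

Link Year 1→Year 2:
ΣP(Year 2)Q(Year 1) = 832.96×11 + 223.42×12 + 10983.12×10 = 9162.56 + 2681.04 + 109831.2 = 121674.8
ΣP(Year 1)Q(Year 1) = 857.70×11 + 272.04×12 + 12172.87×10 = 9434.7 + 3264.48 + 121728.7 = 134427.88
link = 121674.8/134427.88 = 0.905131
Link Year 2→Year 3:
ΣP(Year 3)Q(Year 2) = 909.07×10 + 188.06×14 + 12701.67×11 = 9090.7 + 2632.84 + 139718.37 = 151441.91
ΣP(Year 2)Q(Year 2) = 832.96×10 + 223.42×14 + 10983.12×11 = 8329.6 + 3127.88 + 120814.32 = 132271.8
link = 151441.91/132271.8 = 1.144930
Link Year 3→Year 4:
ΣP(Year 4)Q(Year 3) = 972.61×11 + 225.33×12 + 16456.93×9 = 10698.71 + 2703.96 + 148112.37 = 161515.04
ΣP(Year 3)Q(Year 3) = 909.07×11 + 188.06×12 + 12701.67×9 = 9999.77 + 2256.72 + 114315.03 = 126571.52
link = 161515.04/126571.52 = 1.276077
Chained index = 100 × 0.905131 × 1.144930 × 1.276077 = 132.2413

132.24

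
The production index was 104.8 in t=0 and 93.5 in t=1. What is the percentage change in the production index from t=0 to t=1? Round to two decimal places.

Change = (93.5 − 104.8) / 104.8 × 100
       = -11.3 / 104.8 × 100 = -10.7824%

-10.78%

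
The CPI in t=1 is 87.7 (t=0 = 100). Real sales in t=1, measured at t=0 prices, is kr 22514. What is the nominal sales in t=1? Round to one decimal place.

19744.8

Nominal = Real × (Index/100) = 22514 × (87.7/100)
        = 22514 × 0.877 = 19744.7780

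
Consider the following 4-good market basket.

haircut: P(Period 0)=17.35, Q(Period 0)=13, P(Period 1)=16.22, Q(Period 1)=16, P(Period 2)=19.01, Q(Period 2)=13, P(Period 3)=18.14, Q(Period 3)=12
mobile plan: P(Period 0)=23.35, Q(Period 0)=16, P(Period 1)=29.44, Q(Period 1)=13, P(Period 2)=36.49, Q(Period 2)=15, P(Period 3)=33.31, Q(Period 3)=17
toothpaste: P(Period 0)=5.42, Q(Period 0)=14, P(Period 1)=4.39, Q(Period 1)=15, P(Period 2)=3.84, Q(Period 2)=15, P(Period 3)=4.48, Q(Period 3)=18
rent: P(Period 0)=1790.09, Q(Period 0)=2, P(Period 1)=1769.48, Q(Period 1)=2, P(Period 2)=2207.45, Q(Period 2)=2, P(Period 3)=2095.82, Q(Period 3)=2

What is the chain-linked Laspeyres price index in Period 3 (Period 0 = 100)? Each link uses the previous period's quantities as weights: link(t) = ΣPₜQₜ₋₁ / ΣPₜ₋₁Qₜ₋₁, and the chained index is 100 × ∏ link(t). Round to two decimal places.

117.99

Link Period 0→Period 1:
ΣP(Period 1)Q(Period 0) = 16.22×13 + 29.44×16 + 4.39×14 + 1769.48×2 = 210.86 + 471.04 + 61.46 + 3538.96 = 4282.32
ΣP(Period 0)Q(Period 0) = 17.35×13 + 23.35×16 + 5.42×14 + 1790.09×2 = 225.55 + 373.6 + 75.88 + 3580.18 = 4255.21
link = 4282.32/4255.21 = 1.006371
Link Period 1→Period 2:
ΣP(Period 2)Q(Period 1) = 19.01×16 + 36.49×13 + 3.84×15 + 2207.45×2 = 304.16 + 474.37 + 57.6 + 4414.9 = 5251.03
ΣP(Period 1)Q(Period 1) = 16.22×16 + 29.44×13 + 4.39×15 + 1769.48×2 = 259.52 + 382.72 + 65.85 + 3538.96 = 4247.05
link = 5251.03/4247.05 = 1.236395
Link Period 2→Period 3:
ΣP(Period 3)Q(Period 2) = 18.14×13 + 33.31×15 + 4.48×15 + 2095.82×2 = 235.82 + 499.65 + 67.2 + 4191.64 = 4994.31
ΣP(Period 2)Q(Period 2) = 19.01×13 + 36.49×15 + 3.84×15 + 2207.45×2 = 247.13 + 547.35 + 57.6 + 4414.9 = 5266.98
link = 4994.31/5266.98 = 0.948230
Chained index = 100 × 1.006371 × 1.236395 × 0.948230 = 117.9856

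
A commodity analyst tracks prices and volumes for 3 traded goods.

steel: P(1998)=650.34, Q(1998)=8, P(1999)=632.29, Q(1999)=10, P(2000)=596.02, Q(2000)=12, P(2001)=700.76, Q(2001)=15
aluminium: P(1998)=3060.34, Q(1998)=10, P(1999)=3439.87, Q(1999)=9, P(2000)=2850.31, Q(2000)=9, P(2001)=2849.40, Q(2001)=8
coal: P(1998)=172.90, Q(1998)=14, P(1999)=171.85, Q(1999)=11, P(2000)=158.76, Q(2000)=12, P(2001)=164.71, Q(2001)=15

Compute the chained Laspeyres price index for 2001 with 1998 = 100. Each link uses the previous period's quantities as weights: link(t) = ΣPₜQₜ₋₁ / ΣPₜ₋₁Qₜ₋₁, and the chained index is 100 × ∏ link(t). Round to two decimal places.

Link 1998→1999:
ΣP(1999)Q(1998) = 632.29×8 + 3439.87×10 + 171.85×14 = 5058.32 + 34398.7 + 2405.9 = 41862.92
ΣP(1998)Q(1998) = 650.34×8 + 3060.34×10 + 172.90×14 = 5202.72 + 30603.4 + 2420.6 = 38226.72
link = 41862.92/38226.72 = 1.095122
Link 1999→2000:
ΣP(2000)Q(1999) = 596.02×10 + 2850.31×9 + 158.76×11 = 5960.2 + 25652.79 + 1746.36 = 33359.35
ΣP(1999)Q(1999) = 632.29×10 + 3439.87×9 + 171.85×11 = 6322.9 + 30958.83 + 1890.35 = 39172.08
link = 33359.35/39172.08 = 0.851610
Link 2000→2001:
ΣP(2001)Q(2000) = 700.76×12 + 2849.40×9 + 164.71×12 = 8409.12 + 25644.6 + 1976.52 = 36030.24
ΣP(2000)Q(2000) = 596.02×12 + 2850.31×9 + 158.76×12 = 7152.24 + 25652.79 + 1905.12 = 34710.15
link = 36030.24/34710.15 = 1.038032
Chained index = 100 × 1.095122 × 0.851610 × 1.038032 = 96.8086

96.81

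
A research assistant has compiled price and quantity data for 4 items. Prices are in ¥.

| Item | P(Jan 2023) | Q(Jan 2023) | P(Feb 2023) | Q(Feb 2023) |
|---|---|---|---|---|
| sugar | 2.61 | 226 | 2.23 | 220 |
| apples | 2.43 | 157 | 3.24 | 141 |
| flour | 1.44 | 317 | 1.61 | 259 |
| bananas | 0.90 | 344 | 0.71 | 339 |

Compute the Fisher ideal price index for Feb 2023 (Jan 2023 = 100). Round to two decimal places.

101.18

Laspeyres component (base-period weights):
ΣP(Feb 2023)Q(Jan 2023) = 2.23×226 + 3.24×157 + 1.61×317 + 0.71×344 = 503.98 + 508.68 + 510.37 + 244.24 = 1767.27
ΣP(Jan 2023)Q(Jan 2023) = 2.61×226 + 2.43×157 + 1.44×317 + 0.90×344 = 589.86 + 381.51 + 456.48 + 309.6 = 1737.45
L = 1767.27 / 1737.45 × 100 = 101.7163
Paasche component (current-period weights):
ΣP(Feb 2023)Q(Feb 2023) = 2.23×220 + 3.24×141 + 1.61×259 + 0.71×339 = 490.6 + 456.84 + 416.99 + 240.69 = 1605.12
ΣP(Jan 2023)Q(Feb 2023) = 2.61×220 + 2.43×141 + 1.44×259 + 0.90×339 = 574.2 + 342.63 + 372.96 + 305.1 = 1594.89
P = 1605.12 / 1594.89 × 100 = 100.6414
Fisher = √(L × P) = √(101.7163 × 100.6414) = 101.1774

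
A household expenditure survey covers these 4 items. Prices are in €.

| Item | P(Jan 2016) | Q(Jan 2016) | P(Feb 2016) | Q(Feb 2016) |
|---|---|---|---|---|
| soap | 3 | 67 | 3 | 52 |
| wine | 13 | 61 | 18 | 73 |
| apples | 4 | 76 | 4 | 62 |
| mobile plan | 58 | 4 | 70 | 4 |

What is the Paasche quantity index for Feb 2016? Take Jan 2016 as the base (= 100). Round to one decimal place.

Paasche quantity index uses current-period prices as weights.
ΣP(Feb 2016)·Q(Feb 2016) = 3×52 + 18×73 + 4×62 + 70×4 = 156 + 1314 + 248 + 280 = 1998
ΣP(Feb 2016)·Q(Jan 2016) = 3×67 + 18×61 + 4×76 + 70×4 = 201 + 1098 + 304 + 280 = 1883
Index = 1998 / 1883 × 100 = 106.1073

106.1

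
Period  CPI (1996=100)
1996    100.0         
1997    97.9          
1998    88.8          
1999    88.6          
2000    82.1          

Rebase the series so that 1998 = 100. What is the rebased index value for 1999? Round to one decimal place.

99.8

Rebased(1999) = 88.6 / 88.8 × 100 = 99.7748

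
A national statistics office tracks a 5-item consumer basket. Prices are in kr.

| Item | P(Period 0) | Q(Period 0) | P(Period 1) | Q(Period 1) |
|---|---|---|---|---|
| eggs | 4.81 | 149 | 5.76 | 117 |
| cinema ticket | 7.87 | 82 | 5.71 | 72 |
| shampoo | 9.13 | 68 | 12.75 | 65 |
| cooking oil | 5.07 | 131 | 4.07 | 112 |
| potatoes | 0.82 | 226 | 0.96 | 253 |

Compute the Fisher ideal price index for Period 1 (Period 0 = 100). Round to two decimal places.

Laspeyres component (base-period weights):
ΣP(Period 1)Q(Period 0) = 5.76×149 + 5.71×82 + 12.75×68 + 4.07×131 + 0.96×226 = 858.24 + 468.22 + 867 + 533.17 + 216.96 = 2943.59
ΣP(Period 0)Q(Period 0) = 4.81×149 + 7.87×82 + 9.13×68 + 5.07×131 + 0.82×226 = 716.69 + 645.34 + 620.84 + 664.17 + 185.32 = 2832.36
L = 2943.59 / 2832.36 × 100 = 103.9271
Paasche component (current-period weights):
ΣP(Period 1)Q(Period 1) = 5.76×117 + 5.71×72 + 12.75×65 + 4.07×112 + 0.96×253 = 673.92 + 411.12 + 828.75 + 455.84 + 242.88 = 2612.51
ΣP(Period 0)Q(Period 1) = 4.81×117 + 7.87×72 + 9.13×65 + 5.07×112 + 0.82×253 = 562.77 + 566.64 + 593.45 + 567.84 + 207.46 = 2498.16
P = 2612.51 / 2498.16 × 100 = 104.5774
Fisher = √(L × P) = √(103.9271 × 104.5774) = 104.2517

104.25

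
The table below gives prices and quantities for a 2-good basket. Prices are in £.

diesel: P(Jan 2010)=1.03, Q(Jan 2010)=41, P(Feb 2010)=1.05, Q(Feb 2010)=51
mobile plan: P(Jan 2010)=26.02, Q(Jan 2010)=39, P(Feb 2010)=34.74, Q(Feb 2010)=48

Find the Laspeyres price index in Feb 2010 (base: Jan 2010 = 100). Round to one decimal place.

Laspeyres price index uses base-period quantities as weights.
ΣP(Feb 2010)·Q(Jan 2010) = 1.05×41 + 34.74×39 = 43.05 + 1354.86 = 1397.91
ΣP(Jan 2010)·Q(Jan 2010) = 1.03×41 + 26.02×39 = 42.23 + 1014.78 = 1057.01
Index = 1397.91 / 1057.01 × 100 = 132.2514

132.3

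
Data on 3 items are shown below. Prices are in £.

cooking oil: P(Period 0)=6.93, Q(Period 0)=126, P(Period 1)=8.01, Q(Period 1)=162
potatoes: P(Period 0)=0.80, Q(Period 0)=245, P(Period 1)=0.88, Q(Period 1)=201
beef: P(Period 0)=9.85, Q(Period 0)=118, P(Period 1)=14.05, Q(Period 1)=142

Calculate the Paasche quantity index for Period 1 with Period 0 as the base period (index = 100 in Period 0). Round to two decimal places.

Paasche quantity index uses current-period prices as weights.
ΣP(Period 1)·Q(Period 1) = 8.01×162 + 0.88×201 + 14.05×142 = 1297.62 + 176.88 + 1995.1 = 3469.6
ΣP(Period 1)·Q(Period 0) = 8.01×126 + 0.88×245 + 14.05×118 = 1009.26 + 215.6 + 1657.9 = 2882.76
Index = 3469.6 / 2882.76 × 100 = 120.3569

120.36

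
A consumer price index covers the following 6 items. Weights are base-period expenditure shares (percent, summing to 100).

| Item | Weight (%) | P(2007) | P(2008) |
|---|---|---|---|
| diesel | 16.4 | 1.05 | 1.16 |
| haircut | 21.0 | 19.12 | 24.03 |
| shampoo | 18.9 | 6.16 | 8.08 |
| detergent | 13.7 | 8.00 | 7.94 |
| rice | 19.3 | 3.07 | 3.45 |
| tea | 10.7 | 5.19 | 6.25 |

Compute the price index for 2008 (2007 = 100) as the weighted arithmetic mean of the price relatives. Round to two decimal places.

117.47

diesel: 16.4 × (1.16/1.05) = 16.4 × 1.104762 = 18.1181
haircut: 21.0 × (24.03/19.12) = 21.0 × 1.256799 = 26.3928
shampoo: 18.9 × (8.08/6.16) = 18.9 × 1.311688 = 24.7909
detergent: 13.7 × (7.94/8.00) = 13.7 × 0.992500 = 13.5973
rice: 19.3 × (3.45/3.07) = 19.3 × 1.123779 = 21.6889
tea: 10.7 × (6.25/5.19) = 10.7 × 1.204239 = 12.8854
Index = Σ wᵢ·(p₁ᵢ/p₀ᵢ) = 18.1181 + 26.3928 + 24.7909 + 13.5973 + 21.6889 + 12.8854 = 117.4733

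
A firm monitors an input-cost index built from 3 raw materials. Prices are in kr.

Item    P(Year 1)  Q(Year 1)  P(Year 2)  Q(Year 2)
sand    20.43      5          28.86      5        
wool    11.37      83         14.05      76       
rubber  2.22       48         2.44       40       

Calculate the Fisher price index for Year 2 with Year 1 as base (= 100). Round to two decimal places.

Laspeyres component (base-period weights):
ΣP(Year 2)Q(Year 1) = 28.86×5 + 14.05×83 + 2.44×48 = 144.3 + 1166.15 + 117.12 = 1427.57
ΣP(Year 1)Q(Year 1) = 20.43×5 + 11.37×83 + 2.22×48 = 102.15 + 943.71 + 106.56 = 1152.42
L = 1427.57 / 1152.42 × 100 = 123.8758
Paasche component (current-period weights):
ΣP(Year 2)Q(Year 2) = 28.86×5 + 14.05×76 + 2.44×40 = 144.3 + 1067.8 + 97.6 = 1309.7
ΣP(Year 1)Q(Year 2) = 20.43×5 + 11.37×76 + 2.22×40 = 102.15 + 864.12 + 88.8 = 1055.07
P = 1309.7 / 1055.07 × 100 = 124.1339
Fisher = √(L × P) = √(123.8758 × 124.1339) = 124.0048

124.00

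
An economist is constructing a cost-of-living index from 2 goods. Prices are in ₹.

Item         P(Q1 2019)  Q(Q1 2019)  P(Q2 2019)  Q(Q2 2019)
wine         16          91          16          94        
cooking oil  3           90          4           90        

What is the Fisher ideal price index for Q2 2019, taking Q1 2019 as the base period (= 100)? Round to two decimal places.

105.14

Laspeyres component (base-period weights):
ΣP(Q2 2019)Q(Q1 2019) = 16×91 + 4×90 = 1456 + 360 = 1816
ΣP(Q1 2019)Q(Q1 2019) = 16×91 + 3×90 = 1456 + 270 = 1726
L = 1816 / 1726 × 100 = 105.2144
Paasche component (current-period weights):
ΣP(Q2 2019)Q(Q2 2019) = 16×94 + 4×90 = 1504 + 360 = 1864
ΣP(Q1 2019)Q(Q2 2019) = 16×94 + 3×90 = 1504 + 270 = 1774
P = 1864 / 1774 × 100 = 105.0733
Fisher = √(L × P) = √(105.2144 × 105.0733) = 105.1438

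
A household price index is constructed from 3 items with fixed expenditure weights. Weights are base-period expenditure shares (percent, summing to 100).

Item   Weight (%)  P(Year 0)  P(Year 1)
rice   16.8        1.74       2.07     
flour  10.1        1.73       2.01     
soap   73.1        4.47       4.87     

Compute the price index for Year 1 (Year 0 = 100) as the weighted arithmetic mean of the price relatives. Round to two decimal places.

111.36

rice: 16.8 × (2.07/1.74) = 16.8 × 1.189655 = 19.9862
flour: 10.1 × (2.01/1.73) = 10.1 × 1.161850 = 11.7347
soap: 73.1 × (4.87/4.47) = 73.1 × 1.089485 = 79.6414
Index = Σ wᵢ·(p₁ᵢ/p₀ᵢ) = 19.9862 + 11.7347 + 79.6414 = 111.3623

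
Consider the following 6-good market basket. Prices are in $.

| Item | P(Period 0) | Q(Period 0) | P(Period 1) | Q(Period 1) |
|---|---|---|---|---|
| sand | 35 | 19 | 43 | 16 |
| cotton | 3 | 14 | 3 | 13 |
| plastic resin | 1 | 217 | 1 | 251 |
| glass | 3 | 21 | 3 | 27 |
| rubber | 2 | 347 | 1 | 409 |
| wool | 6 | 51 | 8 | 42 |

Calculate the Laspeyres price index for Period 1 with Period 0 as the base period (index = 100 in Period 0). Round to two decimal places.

Laspeyres price index uses base-period quantities as weights.
ΣP(Period 1)·Q(Period 0) = 43×19 + 3×14 + 1×217 + 3×21 + 1×347 + 8×51 = 817 + 42 + 217 + 63 + 347 + 408 = 1894
ΣP(Period 0)·Q(Period 0) = 35×19 + 3×14 + 1×217 + 3×21 + 2×347 + 6×51 = 665 + 42 + 217 + 63 + 694 + 306 = 1987
Index = 1894 / 1987 × 100 = 95.3196

95.32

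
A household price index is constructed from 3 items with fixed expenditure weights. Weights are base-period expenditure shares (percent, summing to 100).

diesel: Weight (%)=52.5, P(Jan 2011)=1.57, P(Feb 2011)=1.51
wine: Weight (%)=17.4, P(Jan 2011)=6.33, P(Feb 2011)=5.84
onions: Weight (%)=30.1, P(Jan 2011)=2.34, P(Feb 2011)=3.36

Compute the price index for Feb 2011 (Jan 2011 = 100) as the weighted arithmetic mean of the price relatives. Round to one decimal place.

diesel: 52.5 × (1.51/1.57) = 52.5 × 0.961783 = 50.4936
wine: 17.4 × (5.84/6.33) = 17.4 × 0.922591 = 16.0531
onions: 30.1 × (3.36/2.34) = 30.1 × 1.435897 = 43.2205
Index = Σ wᵢ·(p₁ᵢ/p₀ᵢ) = 50.4936 + 16.0531 + 43.2205 = 109.7672

109.8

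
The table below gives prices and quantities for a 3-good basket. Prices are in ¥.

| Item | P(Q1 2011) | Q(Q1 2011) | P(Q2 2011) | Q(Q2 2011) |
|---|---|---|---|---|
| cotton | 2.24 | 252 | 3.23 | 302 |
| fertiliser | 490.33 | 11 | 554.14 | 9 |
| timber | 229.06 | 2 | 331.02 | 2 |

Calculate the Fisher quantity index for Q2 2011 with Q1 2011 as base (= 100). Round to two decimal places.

86.98

Laspeyres component (base-period weights):
ΣP(Q1 2011)Q(Q2 2011) = 2.24×302 + 490.33×9 + 229.06×2 = 676.48 + 4412.97 + 458.12 = 5547.57
ΣP(Q1 2011)Q(Q1 2011) = 2.24×252 + 490.33×11 + 229.06×2 = 564.48 + 5393.63 + 458.12 = 6416.23
L = 5547.57 / 6416.23 × 100 = 86.4615
Paasche component (current-period weights):
ΣP(Q2 2011)Q(Q2 2011) = 3.23×302 + 554.14×9 + 331.02×2 = 975.46 + 4987.26 + 662.04 = 6624.76
ΣP(Q2 2011)Q(Q1 2011) = 3.23×252 + 554.14×11 + 331.02×2 = 813.96 + 6095.54 + 662.04 = 7571.54
P = 6624.76 / 7571.54 × 100 = 87.4955
Fisher = √(L × P) = √(86.4615 × 87.4955) = 86.9770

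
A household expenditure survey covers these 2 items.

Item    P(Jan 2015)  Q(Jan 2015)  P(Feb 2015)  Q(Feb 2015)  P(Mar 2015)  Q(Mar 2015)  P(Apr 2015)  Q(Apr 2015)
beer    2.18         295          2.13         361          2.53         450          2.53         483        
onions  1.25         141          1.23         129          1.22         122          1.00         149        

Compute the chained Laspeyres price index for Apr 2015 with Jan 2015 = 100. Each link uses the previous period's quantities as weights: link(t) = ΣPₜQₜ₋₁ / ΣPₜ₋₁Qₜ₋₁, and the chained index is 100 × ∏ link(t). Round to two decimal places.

Link Jan 2015→Feb 2015:
ΣP(Feb 2015)Q(Jan 2015) = 2.13×295 + 1.23×141 = 628.35 + 173.43 = 801.78
ΣP(Jan 2015)Q(Jan 2015) = 2.18×295 + 1.25×141 = 643.1 + 176.25 = 819.35
link = 801.78/819.35 = 0.978556
Link Feb 2015→Mar 2015:
ΣP(Mar 2015)Q(Feb 2015) = 2.53×361 + 1.22×129 = 913.33 + 157.38 = 1070.71
ΣP(Feb 2015)Q(Feb 2015) = 2.13×361 + 1.23×129 = 768.93 + 158.67 = 927.6
link = 1070.71/927.6 = 1.154280
Link Mar 2015→Apr 2015:
ΣP(Apr 2015)Q(Mar 2015) = 2.53×450 + 1.00×122 = 1138.5 + 122 = 1260.5
ΣP(Mar 2015)Q(Mar 2015) = 2.53×450 + 1.22×122 = 1138.5 + 148.84 = 1287.34
link = 1260.5/1287.34 = 0.979151
Chained index = 100 × 0.978556 × 1.154280 × 0.979151 = 110.5978

110.60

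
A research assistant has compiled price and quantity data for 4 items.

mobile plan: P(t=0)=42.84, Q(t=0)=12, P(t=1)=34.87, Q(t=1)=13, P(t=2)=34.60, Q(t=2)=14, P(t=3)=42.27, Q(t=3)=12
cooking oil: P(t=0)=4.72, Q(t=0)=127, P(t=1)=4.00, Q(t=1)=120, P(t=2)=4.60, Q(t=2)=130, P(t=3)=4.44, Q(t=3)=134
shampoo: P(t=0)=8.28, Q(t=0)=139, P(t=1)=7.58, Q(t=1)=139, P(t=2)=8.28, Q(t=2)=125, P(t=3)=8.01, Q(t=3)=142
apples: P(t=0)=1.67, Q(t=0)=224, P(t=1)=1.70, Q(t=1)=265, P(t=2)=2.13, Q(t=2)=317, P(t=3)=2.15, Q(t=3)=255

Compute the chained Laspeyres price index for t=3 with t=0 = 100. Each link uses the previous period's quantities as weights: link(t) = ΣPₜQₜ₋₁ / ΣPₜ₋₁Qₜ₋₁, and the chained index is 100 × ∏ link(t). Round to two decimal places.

Link t=0→t=1:
ΣP(t=1)Q(t=0) = 34.87×12 + 4.00×127 + 7.58×139 + 1.70×224 = 418.44 + 508 + 1053.62 + 380.8 = 2360.86
ΣP(t=0)Q(t=0) = 42.84×12 + 4.72×127 + 8.28×139 + 1.67×224 = 514.08 + 599.44 + 1150.92 + 374.08 = 2638.52
link = 2360.86/2638.52 = 0.894767
Link t=1→t=2:
ΣP(t=2)Q(t=1) = 34.60×13 + 4.60×120 + 8.28×139 + 2.13×265 = 449.8 + 552 + 1150.92 + 564.45 = 2717.17
ΣP(t=1)Q(t=1) = 34.87×13 + 4.00×120 + 7.58×139 + 1.70×265 = 453.31 + 480 + 1053.62 + 450.5 = 2437.43
link = 2717.17/2437.43 = 1.114768
Link t=2→t=3:
ΣP(t=3)Q(t=2) = 42.27×14 + 4.44×130 + 8.01×125 + 2.15×317 = 591.78 + 577.2 + 1001.25 + 681.55 = 2851.78
ΣP(t=2)Q(t=2) = 34.60×14 + 4.60×130 + 8.28×125 + 2.13×317 = 484.4 + 598 + 1035 + 675.21 = 2792.61
link = 2851.78/2792.61 = 1.021188
Chained index = 100 × 0.894767 × 1.114768 × 1.021188 = 101.8592

101.86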